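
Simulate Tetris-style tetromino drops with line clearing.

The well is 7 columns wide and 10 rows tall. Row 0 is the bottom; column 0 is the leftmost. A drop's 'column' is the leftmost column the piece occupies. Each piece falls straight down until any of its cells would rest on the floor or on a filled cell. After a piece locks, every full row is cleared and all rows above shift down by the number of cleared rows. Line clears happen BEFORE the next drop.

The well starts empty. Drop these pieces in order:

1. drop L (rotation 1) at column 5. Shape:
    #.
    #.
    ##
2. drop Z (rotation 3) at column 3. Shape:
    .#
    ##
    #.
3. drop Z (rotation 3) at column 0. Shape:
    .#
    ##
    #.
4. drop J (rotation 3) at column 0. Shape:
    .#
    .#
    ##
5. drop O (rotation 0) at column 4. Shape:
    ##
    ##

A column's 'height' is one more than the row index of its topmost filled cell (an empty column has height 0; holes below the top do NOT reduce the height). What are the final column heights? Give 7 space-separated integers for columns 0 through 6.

Drop 1: L rot1 at col 5 lands with bottom-row=0; cleared 0 line(s) (total 0); column heights now [0 0 0 0 0 3 1], max=3
Drop 2: Z rot3 at col 3 lands with bottom-row=0; cleared 0 line(s) (total 0); column heights now [0 0 0 2 3 3 1], max=3
Drop 3: Z rot3 at col 0 lands with bottom-row=0; cleared 0 line(s) (total 0); column heights now [2 3 0 2 3 3 1], max=3
Drop 4: J rot3 at col 0 lands with bottom-row=3; cleared 0 line(s) (total 0); column heights now [4 6 0 2 3 3 1], max=6
Drop 5: O rot0 at col 4 lands with bottom-row=3; cleared 0 line(s) (total 0); column heights now [4 6 0 2 5 5 1], max=6

Answer: 4 6 0 2 5 5 1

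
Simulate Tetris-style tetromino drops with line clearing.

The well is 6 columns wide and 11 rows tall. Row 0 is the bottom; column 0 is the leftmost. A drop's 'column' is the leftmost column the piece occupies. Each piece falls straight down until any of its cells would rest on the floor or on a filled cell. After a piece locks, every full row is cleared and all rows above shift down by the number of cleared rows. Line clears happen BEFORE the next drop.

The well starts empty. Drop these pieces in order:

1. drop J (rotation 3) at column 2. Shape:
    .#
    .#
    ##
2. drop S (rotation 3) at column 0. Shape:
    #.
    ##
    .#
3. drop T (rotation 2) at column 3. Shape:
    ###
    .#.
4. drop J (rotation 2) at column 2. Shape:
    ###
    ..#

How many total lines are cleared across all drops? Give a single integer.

Drop 1: J rot3 at col 2 lands with bottom-row=0; cleared 0 line(s) (total 0); column heights now [0 0 1 3 0 0], max=3
Drop 2: S rot3 at col 0 lands with bottom-row=0; cleared 0 line(s) (total 0); column heights now [3 2 1 3 0 0], max=3
Drop 3: T rot2 at col 3 lands with bottom-row=2; cleared 0 line(s) (total 0); column heights now [3 2 1 4 4 4], max=4
Drop 4: J rot2 at col 2 lands with bottom-row=4; cleared 0 line(s) (total 0); column heights now [3 2 6 6 6 4], max=6

Answer: 0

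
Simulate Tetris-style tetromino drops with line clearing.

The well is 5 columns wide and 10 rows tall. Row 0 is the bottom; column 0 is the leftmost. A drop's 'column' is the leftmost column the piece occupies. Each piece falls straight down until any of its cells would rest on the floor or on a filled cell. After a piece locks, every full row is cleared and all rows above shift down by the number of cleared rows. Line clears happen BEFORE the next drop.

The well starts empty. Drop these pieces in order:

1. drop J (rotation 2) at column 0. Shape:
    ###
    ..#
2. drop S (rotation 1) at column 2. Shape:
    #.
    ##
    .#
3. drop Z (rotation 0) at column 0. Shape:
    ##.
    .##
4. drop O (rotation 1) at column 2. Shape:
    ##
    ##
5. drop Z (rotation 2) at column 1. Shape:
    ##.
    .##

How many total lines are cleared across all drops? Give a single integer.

Answer: 0

Derivation:
Drop 1: J rot2 at col 0 lands with bottom-row=0; cleared 0 line(s) (total 0); column heights now [2 2 2 0 0], max=2
Drop 2: S rot1 at col 2 lands with bottom-row=1; cleared 0 line(s) (total 0); column heights now [2 2 4 3 0], max=4
Drop 3: Z rot0 at col 0 lands with bottom-row=4; cleared 0 line(s) (total 0); column heights now [6 6 5 3 0], max=6
Drop 4: O rot1 at col 2 lands with bottom-row=5; cleared 0 line(s) (total 0); column heights now [6 6 7 7 0], max=7
Drop 5: Z rot2 at col 1 lands with bottom-row=7; cleared 0 line(s) (total 0); column heights now [6 9 9 8 0], max=9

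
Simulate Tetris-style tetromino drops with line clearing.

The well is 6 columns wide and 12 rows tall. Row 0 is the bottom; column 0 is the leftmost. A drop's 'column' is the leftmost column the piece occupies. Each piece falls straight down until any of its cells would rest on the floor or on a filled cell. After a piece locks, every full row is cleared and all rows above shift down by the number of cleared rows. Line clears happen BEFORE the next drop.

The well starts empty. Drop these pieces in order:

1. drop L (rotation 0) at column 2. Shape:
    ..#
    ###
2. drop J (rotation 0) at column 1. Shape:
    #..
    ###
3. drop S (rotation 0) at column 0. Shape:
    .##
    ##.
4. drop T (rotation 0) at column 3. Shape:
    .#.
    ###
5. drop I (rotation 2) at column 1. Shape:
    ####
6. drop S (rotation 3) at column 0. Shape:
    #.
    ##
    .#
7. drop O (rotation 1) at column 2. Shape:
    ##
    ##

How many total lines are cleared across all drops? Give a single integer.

Drop 1: L rot0 at col 2 lands with bottom-row=0; cleared 0 line(s) (total 0); column heights now [0 0 1 1 2 0], max=2
Drop 2: J rot0 at col 1 lands with bottom-row=1; cleared 0 line(s) (total 0); column heights now [0 3 2 2 2 0], max=3
Drop 3: S rot0 at col 0 lands with bottom-row=3; cleared 0 line(s) (total 0); column heights now [4 5 5 2 2 0], max=5
Drop 4: T rot0 at col 3 lands with bottom-row=2; cleared 0 line(s) (total 0); column heights now [4 5 5 3 4 3], max=5
Drop 5: I rot2 at col 1 lands with bottom-row=5; cleared 0 line(s) (total 0); column heights now [4 6 6 6 6 3], max=6
Drop 6: S rot3 at col 0 lands with bottom-row=6; cleared 0 line(s) (total 0); column heights now [9 8 6 6 6 3], max=9
Drop 7: O rot1 at col 2 lands with bottom-row=6; cleared 0 line(s) (total 0); column heights now [9 8 8 8 6 3], max=9

Answer: 0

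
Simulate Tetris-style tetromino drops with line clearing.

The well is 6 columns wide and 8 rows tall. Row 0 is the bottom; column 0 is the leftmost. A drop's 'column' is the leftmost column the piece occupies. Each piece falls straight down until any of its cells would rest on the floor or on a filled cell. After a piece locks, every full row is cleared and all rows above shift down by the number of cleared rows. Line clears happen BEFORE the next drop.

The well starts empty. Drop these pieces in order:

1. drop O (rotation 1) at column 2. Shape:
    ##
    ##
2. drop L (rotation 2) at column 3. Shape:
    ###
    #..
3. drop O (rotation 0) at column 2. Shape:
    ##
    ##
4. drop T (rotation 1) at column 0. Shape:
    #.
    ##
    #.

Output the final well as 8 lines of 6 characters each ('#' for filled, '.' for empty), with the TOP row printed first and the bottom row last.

Drop 1: O rot1 at col 2 lands with bottom-row=0; cleared 0 line(s) (total 0); column heights now [0 0 2 2 0 0], max=2
Drop 2: L rot2 at col 3 lands with bottom-row=2; cleared 0 line(s) (total 0); column heights now [0 0 2 4 4 4], max=4
Drop 3: O rot0 at col 2 lands with bottom-row=4; cleared 0 line(s) (total 0); column heights now [0 0 6 6 4 4], max=6
Drop 4: T rot1 at col 0 lands with bottom-row=0; cleared 0 line(s) (total 0); column heights now [3 2 6 6 4 4], max=6

Answer: ......
......
..##..
..##..
...###
#..#..
####..
#.##..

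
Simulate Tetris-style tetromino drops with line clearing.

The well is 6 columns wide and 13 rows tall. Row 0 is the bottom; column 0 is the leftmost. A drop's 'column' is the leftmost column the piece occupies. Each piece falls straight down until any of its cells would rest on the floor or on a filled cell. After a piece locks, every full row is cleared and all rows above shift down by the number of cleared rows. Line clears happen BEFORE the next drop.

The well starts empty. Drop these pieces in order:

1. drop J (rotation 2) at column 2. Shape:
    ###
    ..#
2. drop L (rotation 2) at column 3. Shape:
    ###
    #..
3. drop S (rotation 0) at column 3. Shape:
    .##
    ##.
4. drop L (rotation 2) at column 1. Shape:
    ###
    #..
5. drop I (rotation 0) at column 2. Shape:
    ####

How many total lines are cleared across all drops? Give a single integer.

Drop 1: J rot2 at col 2 lands with bottom-row=0; cleared 0 line(s) (total 0); column heights now [0 0 2 2 2 0], max=2
Drop 2: L rot2 at col 3 lands with bottom-row=2; cleared 0 line(s) (total 0); column heights now [0 0 2 4 4 4], max=4
Drop 3: S rot0 at col 3 lands with bottom-row=4; cleared 0 line(s) (total 0); column heights now [0 0 2 5 6 6], max=6
Drop 4: L rot2 at col 1 lands with bottom-row=4; cleared 0 line(s) (total 0); column heights now [0 6 6 6 6 6], max=6
Drop 5: I rot0 at col 2 lands with bottom-row=6; cleared 0 line(s) (total 0); column heights now [0 6 7 7 7 7], max=7

Answer: 0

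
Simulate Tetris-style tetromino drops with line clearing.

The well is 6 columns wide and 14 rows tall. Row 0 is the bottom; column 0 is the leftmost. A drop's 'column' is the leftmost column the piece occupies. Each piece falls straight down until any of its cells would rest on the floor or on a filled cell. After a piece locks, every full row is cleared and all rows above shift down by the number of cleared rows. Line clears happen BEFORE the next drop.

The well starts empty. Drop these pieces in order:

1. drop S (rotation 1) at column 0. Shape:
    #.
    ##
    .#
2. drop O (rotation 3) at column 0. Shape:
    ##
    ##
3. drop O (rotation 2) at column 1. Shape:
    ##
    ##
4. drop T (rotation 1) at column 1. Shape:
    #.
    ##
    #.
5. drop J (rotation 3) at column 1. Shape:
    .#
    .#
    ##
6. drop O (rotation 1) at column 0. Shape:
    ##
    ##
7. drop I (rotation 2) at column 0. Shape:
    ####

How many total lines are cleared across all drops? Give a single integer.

Drop 1: S rot1 at col 0 lands with bottom-row=0; cleared 0 line(s) (total 0); column heights now [3 2 0 0 0 0], max=3
Drop 2: O rot3 at col 0 lands with bottom-row=3; cleared 0 line(s) (total 0); column heights now [5 5 0 0 0 0], max=5
Drop 3: O rot2 at col 1 lands with bottom-row=5; cleared 0 line(s) (total 0); column heights now [5 7 7 0 0 0], max=7
Drop 4: T rot1 at col 1 lands with bottom-row=7; cleared 0 line(s) (total 0); column heights now [5 10 9 0 0 0], max=10
Drop 5: J rot3 at col 1 lands with bottom-row=10; cleared 0 line(s) (total 0); column heights now [5 11 13 0 0 0], max=13
Drop 6: O rot1 at col 0 lands with bottom-row=11; cleared 0 line(s) (total 0); column heights now [13 13 13 0 0 0], max=13
Drop 7: I rot2 at col 0 lands with bottom-row=13; cleared 0 line(s) (total 0); column heights now [14 14 14 14 0 0], max=14

Answer: 0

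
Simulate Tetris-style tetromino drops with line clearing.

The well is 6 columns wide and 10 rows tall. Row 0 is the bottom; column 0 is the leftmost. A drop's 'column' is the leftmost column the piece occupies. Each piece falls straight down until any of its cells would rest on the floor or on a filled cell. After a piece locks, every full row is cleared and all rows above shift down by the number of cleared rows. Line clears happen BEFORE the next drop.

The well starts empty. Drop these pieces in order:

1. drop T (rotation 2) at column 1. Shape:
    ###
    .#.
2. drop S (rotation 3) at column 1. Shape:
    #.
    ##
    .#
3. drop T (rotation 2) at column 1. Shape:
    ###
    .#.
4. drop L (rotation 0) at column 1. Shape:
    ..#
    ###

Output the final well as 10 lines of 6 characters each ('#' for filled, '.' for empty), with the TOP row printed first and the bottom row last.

Drop 1: T rot2 at col 1 lands with bottom-row=0; cleared 0 line(s) (total 0); column heights now [0 2 2 2 0 0], max=2
Drop 2: S rot3 at col 1 lands with bottom-row=2; cleared 0 line(s) (total 0); column heights now [0 5 4 2 0 0], max=5
Drop 3: T rot2 at col 1 lands with bottom-row=4; cleared 0 line(s) (total 0); column heights now [0 6 6 6 0 0], max=6
Drop 4: L rot0 at col 1 lands with bottom-row=6; cleared 0 line(s) (total 0); column heights now [0 7 7 8 0 0], max=8

Answer: ......
......
...#..
.###..
.###..
.##...
.##...
..#...
.###..
..#...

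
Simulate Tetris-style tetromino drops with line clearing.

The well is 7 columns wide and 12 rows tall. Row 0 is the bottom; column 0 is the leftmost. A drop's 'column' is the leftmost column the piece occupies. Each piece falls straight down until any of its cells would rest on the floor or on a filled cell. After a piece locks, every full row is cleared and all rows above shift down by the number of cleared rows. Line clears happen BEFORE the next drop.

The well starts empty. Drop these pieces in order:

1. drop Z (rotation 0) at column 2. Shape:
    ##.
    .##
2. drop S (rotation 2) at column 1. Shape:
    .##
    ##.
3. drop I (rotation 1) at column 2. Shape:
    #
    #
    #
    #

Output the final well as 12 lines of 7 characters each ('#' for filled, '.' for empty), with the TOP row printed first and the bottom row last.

Drop 1: Z rot0 at col 2 lands with bottom-row=0; cleared 0 line(s) (total 0); column heights now [0 0 2 2 1 0 0], max=2
Drop 2: S rot2 at col 1 lands with bottom-row=2; cleared 0 line(s) (total 0); column heights now [0 3 4 4 1 0 0], max=4
Drop 3: I rot1 at col 2 lands with bottom-row=4; cleared 0 line(s) (total 0); column heights now [0 3 8 4 1 0 0], max=8

Answer: .......
.......
.......
.......
..#....
..#....
..#....
..#....
..##...
.##....
..##...
...##..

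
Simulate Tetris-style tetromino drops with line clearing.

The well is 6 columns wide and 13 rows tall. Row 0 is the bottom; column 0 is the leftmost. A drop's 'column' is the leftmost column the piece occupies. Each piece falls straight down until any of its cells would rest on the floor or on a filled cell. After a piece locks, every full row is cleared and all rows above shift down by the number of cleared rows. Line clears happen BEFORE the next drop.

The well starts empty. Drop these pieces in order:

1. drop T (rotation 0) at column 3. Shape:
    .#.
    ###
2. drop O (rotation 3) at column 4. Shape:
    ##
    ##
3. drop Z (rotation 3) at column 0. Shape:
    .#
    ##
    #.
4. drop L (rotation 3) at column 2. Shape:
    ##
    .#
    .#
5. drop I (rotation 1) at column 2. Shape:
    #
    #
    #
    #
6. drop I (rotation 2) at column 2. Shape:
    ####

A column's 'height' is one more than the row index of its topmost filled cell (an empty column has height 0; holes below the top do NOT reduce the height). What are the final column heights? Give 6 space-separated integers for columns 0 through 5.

Drop 1: T rot0 at col 3 lands with bottom-row=0; cleared 0 line(s) (total 0); column heights now [0 0 0 1 2 1], max=2
Drop 2: O rot3 at col 4 lands with bottom-row=2; cleared 0 line(s) (total 0); column heights now [0 0 0 1 4 4], max=4
Drop 3: Z rot3 at col 0 lands with bottom-row=0; cleared 0 line(s) (total 0); column heights now [2 3 0 1 4 4], max=4
Drop 4: L rot3 at col 2 lands with bottom-row=1; cleared 0 line(s) (total 0); column heights now [2 3 4 4 4 4], max=4
Drop 5: I rot1 at col 2 lands with bottom-row=4; cleared 0 line(s) (total 0); column heights now [2 3 8 4 4 4], max=8
Drop 6: I rot2 at col 2 lands with bottom-row=8; cleared 0 line(s) (total 0); column heights now [2 3 9 9 9 9], max=9

Answer: 2 3 9 9 9 9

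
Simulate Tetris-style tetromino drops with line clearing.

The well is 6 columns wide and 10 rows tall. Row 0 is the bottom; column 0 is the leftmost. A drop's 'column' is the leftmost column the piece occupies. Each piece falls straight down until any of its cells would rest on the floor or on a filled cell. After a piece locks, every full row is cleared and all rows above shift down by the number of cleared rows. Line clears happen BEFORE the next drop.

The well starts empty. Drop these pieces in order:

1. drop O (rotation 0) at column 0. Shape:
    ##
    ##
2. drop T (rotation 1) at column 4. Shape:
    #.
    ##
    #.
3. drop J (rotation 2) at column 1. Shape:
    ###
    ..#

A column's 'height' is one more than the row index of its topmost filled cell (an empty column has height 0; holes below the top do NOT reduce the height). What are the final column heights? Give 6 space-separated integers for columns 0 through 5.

Drop 1: O rot0 at col 0 lands with bottom-row=0; cleared 0 line(s) (total 0); column heights now [2 2 0 0 0 0], max=2
Drop 2: T rot1 at col 4 lands with bottom-row=0; cleared 0 line(s) (total 0); column heights now [2 2 0 0 3 2], max=3
Drop 3: J rot2 at col 1 lands with bottom-row=1; cleared 0 line(s) (total 0); column heights now [2 3 3 3 3 2], max=3

Answer: 2 3 3 3 3 2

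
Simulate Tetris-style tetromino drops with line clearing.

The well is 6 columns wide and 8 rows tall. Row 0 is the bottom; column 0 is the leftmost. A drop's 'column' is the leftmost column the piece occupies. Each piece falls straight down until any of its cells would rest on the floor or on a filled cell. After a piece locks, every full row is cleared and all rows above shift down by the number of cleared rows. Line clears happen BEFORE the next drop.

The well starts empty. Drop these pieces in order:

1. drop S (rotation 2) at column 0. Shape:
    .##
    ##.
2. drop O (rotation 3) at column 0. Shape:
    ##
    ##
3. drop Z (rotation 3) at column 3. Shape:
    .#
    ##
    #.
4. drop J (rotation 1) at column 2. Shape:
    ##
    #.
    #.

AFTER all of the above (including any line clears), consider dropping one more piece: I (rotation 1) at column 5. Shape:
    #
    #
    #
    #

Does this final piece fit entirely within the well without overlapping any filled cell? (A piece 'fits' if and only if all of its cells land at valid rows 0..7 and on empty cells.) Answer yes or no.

Answer: yes

Derivation:
Drop 1: S rot2 at col 0 lands with bottom-row=0; cleared 0 line(s) (total 0); column heights now [1 2 2 0 0 0], max=2
Drop 2: O rot3 at col 0 lands with bottom-row=2; cleared 0 line(s) (total 0); column heights now [4 4 2 0 0 0], max=4
Drop 3: Z rot3 at col 3 lands with bottom-row=0; cleared 0 line(s) (total 0); column heights now [4 4 2 2 3 0], max=4
Drop 4: J rot1 at col 2 lands with bottom-row=2; cleared 0 line(s) (total 0); column heights now [4 4 5 5 3 0], max=5
Test piece I rot1 at col 5 (width 1): heights before test = [4 4 5 5 3 0]; fits = True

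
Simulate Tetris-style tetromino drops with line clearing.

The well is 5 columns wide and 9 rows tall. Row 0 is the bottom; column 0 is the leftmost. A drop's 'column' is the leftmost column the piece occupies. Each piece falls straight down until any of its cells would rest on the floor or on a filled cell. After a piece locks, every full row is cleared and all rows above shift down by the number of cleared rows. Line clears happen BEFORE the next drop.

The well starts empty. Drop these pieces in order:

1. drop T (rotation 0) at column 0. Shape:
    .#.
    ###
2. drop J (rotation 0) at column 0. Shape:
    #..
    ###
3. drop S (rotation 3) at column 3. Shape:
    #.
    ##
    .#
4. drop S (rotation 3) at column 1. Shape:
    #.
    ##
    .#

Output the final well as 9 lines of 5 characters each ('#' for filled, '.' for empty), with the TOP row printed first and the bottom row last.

Drop 1: T rot0 at col 0 lands with bottom-row=0; cleared 0 line(s) (total 0); column heights now [1 2 1 0 0], max=2
Drop 2: J rot0 at col 0 lands with bottom-row=2; cleared 0 line(s) (total 0); column heights now [4 3 3 0 0], max=4
Drop 3: S rot3 at col 3 lands with bottom-row=0; cleared 0 line(s) (total 0); column heights now [4 3 3 3 2], max=4
Drop 4: S rot3 at col 1 lands with bottom-row=3; cleared 0 line(s) (total 0); column heights now [4 6 5 3 2], max=6

Answer: .....
.....
.....
.#...
.##..
#.#..
####.
.#.##
###.#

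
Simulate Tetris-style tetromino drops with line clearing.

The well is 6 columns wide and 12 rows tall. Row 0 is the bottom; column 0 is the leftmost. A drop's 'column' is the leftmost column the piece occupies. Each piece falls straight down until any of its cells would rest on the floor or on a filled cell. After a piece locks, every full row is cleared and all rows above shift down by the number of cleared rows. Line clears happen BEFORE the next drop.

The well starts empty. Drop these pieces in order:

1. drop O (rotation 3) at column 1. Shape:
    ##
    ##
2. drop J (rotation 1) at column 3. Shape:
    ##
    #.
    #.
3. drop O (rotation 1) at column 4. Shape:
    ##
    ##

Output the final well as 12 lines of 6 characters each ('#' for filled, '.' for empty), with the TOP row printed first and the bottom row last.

Drop 1: O rot3 at col 1 lands with bottom-row=0; cleared 0 line(s) (total 0); column heights now [0 2 2 0 0 0], max=2
Drop 2: J rot1 at col 3 lands with bottom-row=0; cleared 0 line(s) (total 0); column heights now [0 2 2 3 3 0], max=3
Drop 3: O rot1 at col 4 lands with bottom-row=3; cleared 0 line(s) (total 0); column heights now [0 2 2 3 5 5], max=5

Answer: ......
......
......
......
......
......
......
....##
....##
...##.
.###..
.###..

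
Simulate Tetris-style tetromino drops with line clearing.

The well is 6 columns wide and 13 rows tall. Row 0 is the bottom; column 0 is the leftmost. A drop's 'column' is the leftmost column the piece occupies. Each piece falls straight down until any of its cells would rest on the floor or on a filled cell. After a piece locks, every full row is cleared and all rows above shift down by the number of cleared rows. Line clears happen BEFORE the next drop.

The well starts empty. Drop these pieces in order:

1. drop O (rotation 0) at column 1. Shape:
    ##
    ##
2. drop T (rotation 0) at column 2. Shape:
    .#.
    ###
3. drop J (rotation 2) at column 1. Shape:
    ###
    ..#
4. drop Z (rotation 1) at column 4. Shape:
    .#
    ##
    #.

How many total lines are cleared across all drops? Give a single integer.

Drop 1: O rot0 at col 1 lands with bottom-row=0; cleared 0 line(s) (total 0); column heights now [0 2 2 0 0 0], max=2
Drop 2: T rot0 at col 2 lands with bottom-row=2; cleared 0 line(s) (total 0); column heights now [0 2 3 4 3 0], max=4
Drop 3: J rot2 at col 1 lands with bottom-row=4; cleared 0 line(s) (total 0); column heights now [0 6 6 6 3 0], max=6
Drop 4: Z rot1 at col 4 lands with bottom-row=3; cleared 0 line(s) (total 0); column heights now [0 6 6 6 5 6], max=6

Answer: 0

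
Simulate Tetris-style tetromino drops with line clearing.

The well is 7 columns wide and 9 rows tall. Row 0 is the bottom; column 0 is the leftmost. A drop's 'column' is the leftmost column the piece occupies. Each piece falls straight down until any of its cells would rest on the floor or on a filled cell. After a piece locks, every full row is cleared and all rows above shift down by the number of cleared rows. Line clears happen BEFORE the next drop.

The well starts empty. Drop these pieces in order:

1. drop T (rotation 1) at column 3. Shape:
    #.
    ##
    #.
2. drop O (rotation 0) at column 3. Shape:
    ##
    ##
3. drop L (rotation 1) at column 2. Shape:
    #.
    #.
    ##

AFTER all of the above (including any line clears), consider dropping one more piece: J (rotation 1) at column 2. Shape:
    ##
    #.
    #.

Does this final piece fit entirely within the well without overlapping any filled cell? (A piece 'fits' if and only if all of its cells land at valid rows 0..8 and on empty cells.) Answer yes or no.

Drop 1: T rot1 at col 3 lands with bottom-row=0; cleared 0 line(s) (total 0); column heights now [0 0 0 3 2 0 0], max=3
Drop 2: O rot0 at col 3 lands with bottom-row=3; cleared 0 line(s) (total 0); column heights now [0 0 0 5 5 0 0], max=5
Drop 3: L rot1 at col 2 lands with bottom-row=5; cleared 0 line(s) (total 0); column heights now [0 0 8 6 5 0 0], max=8
Test piece J rot1 at col 2 (width 2): heights before test = [0 0 8 6 5 0 0]; fits = False

Answer: no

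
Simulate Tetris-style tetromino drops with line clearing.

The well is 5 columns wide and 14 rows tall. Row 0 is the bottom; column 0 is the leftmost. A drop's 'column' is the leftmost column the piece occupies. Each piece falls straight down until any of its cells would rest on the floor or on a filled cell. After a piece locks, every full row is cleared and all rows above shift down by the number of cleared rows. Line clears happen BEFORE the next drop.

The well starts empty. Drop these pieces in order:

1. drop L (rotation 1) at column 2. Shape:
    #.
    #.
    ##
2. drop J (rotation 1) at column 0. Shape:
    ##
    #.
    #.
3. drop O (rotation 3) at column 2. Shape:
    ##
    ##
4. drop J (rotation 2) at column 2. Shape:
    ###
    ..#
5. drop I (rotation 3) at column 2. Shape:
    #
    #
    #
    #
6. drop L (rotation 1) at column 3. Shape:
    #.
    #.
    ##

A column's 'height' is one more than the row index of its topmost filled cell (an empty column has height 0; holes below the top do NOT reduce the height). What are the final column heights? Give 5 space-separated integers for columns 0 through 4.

Answer: 3 3 10 9 7

Derivation:
Drop 1: L rot1 at col 2 lands with bottom-row=0; cleared 0 line(s) (total 0); column heights now [0 0 3 1 0], max=3
Drop 2: J rot1 at col 0 lands with bottom-row=0; cleared 0 line(s) (total 0); column heights now [3 3 3 1 0], max=3
Drop 3: O rot3 at col 2 lands with bottom-row=3; cleared 0 line(s) (total 0); column heights now [3 3 5 5 0], max=5
Drop 4: J rot2 at col 2 lands with bottom-row=4; cleared 0 line(s) (total 0); column heights now [3 3 6 6 6], max=6
Drop 5: I rot3 at col 2 lands with bottom-row=6; cleared 0 line(s) (total 0); column heights now [3 3 10 6 6], max=10
Drop 6: L rot1 at col 3 lands with bottom-row=6; cleared 0 line(s) (total 0); column heights now [3 3 10 9 7], max=10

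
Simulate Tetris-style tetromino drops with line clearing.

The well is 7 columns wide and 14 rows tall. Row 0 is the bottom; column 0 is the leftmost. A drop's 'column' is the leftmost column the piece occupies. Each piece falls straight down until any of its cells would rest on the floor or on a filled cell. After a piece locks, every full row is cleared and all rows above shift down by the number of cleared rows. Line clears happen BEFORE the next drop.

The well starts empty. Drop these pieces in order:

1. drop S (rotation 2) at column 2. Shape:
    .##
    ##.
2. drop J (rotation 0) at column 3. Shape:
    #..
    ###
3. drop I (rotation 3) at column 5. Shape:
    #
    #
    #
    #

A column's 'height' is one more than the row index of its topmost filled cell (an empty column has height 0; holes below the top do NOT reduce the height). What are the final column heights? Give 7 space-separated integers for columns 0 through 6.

Answer: 0 0 1 4 3 7 0

Derivation:
Drop 1: S rot2 at col 2 lands with bottom-row=0; cleared 0 line(s) (total 0); column heights now [0 0 1 2 2 0 0], max=2
Drop 2: J rot0 at col 3 lands with bottom-row=2; cleared 0 line(s) (total 0); column heights now [0 0 1 4 3 3 0], max=4
Drop 3: I rot3 at col 5 lands with bottom-row=3; cleared 0 line(s) (total 0); column heights now [0 0 1 4 3 7 0], max=7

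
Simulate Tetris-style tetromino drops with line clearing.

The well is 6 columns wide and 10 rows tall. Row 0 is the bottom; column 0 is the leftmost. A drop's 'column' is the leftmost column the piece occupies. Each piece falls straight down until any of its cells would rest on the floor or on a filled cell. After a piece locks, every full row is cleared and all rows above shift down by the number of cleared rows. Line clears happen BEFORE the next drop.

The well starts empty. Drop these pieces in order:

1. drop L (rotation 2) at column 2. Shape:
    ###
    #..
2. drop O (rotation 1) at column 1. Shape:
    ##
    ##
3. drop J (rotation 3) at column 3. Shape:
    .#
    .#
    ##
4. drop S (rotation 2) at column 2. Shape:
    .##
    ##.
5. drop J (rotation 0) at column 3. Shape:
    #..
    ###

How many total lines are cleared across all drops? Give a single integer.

Answer: 0

Derivation:
Drop 1: L rot2 at col 2 lands with bottom-row=0; cleared 0 line(s) (total 0); column heights now [0 0 2 2 2 0], max=2
Drop 2: O rot1 at col 1 lands with bottom-row=2; cleared 0 line(s) (total 0); column heights now [0 4 4 2 2 0], max=4
Drop 3: J rot3 at col 3 lands with bottom-row=2; cleared 0 line(s) (total 0); column heights now [0 4 4 3 5 0], max=5
Drop 4: S rot2 at col 2 lands with bottom-row=4; cleared 0 line(s) (total 0); column heights now [0 4 5 6 6 0], max=6
Drop 5: J rot0 at col 3 lands with bottom-row=6; cleared 0 line(s) (total 0); column heights now [0 4 5 8 7 7], max=8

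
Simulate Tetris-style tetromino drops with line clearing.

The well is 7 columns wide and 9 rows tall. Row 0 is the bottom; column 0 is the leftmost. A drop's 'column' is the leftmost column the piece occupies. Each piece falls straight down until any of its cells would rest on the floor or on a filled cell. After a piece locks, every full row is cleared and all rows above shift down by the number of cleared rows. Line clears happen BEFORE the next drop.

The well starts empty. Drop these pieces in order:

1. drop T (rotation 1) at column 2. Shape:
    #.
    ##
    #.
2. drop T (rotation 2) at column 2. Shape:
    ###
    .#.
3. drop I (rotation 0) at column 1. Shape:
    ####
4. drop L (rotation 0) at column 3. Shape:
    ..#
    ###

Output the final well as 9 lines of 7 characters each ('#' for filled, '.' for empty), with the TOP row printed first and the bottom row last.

Drop 1: T rot1 at col 2 lands with bottom-row=0; cleared 0 line(s) (total 0); column heights now [0 0 3 2 0 0 0], max=3
Drop 2: T rot2 at col 2 lands with bottom-row=2; cleared 0 line(s) (total 0); column heights now [0 0 4 4 4 0 0], max=4
Drop 3: I rot0 at col 1 lands with bottom-row=4; cleared 0 line(s) (total 0); column heights now [0 5 5 5 5 0 0], max=5
Drop 4: L rot0 at col 3 lands with bottom-row=5; cleared 0 line(s) (total 0); column heights now [0 5 5 6 6 7 0], max=7

Answer: .......
.......
.....#.
...###.
.####..
..###..
..##...
..##...
..#....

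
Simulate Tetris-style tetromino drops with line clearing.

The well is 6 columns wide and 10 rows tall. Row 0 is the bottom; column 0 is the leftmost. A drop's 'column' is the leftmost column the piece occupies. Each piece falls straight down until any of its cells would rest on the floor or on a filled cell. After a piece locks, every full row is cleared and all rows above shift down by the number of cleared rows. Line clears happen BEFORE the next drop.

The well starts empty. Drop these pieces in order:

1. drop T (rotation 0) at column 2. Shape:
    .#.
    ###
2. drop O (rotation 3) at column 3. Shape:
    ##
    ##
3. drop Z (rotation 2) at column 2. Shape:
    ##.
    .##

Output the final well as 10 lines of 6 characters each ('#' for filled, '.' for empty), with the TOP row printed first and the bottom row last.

Drop 1: T rot0 at col 2 lands with bottom-row=0; cleared 0 line(s) (total 0); column heights now [0 0 1 2 1 0], max=2
Drop 2: O rot3 at col 3 lands with bottom-row=2; cleared 0 line(s) (total 0); column heights now [0 0 1 4 4 0], max=4
Drop 3: Z rot2 at col 2 lands with bottom-row=4; cleared 0 line(s) (total 0); column heights now [0 0 6 6 5 0], max=6

Answer: ......
......
......
......
..##..
...##.
...##.
...##.
...#..
..###.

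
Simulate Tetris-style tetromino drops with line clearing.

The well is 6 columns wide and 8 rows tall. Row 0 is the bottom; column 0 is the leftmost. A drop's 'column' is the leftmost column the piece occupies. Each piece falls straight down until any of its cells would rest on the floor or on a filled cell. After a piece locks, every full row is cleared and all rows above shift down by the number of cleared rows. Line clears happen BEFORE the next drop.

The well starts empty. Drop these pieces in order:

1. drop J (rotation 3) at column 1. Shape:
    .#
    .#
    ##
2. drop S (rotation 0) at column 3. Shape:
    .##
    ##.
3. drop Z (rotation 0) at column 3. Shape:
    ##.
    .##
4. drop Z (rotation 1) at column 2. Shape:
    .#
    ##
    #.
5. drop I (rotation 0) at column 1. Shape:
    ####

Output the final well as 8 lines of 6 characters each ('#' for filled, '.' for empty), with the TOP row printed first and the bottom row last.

Drop 1: J rot3 at col 1 lands with bottom-row=0; cleared 0 line(s) (total 0); column heights now [0 1 3 0 0 0], max=3
Drop 2: S rot0 at col 3 lands with bottom-row=0; cleared 0 line(s) (total 0); column heights now [0 1 3 1 2 2], max=3
Drop 3: Z rot0 at col 3 lands with bottom-row=2; cleared 0 line(s) (total 0); column heights now [0 1 3 4 4 3], max=4
Drop 4: Z rot1 at col 2 lands with bottom-row=3; cleared 0 line(s) (total 0); column heights now [0 1 5 6 4 3], max=6
Drop 5: I rot0 at col 1 lands with bottom-row=6; cleared 0 line(s) (total 0); column heights now [0 7 7 7 7 3], max=7

Answer: ......
.####.
...#..
..##..
..###.
..#.##
..#.##
.####.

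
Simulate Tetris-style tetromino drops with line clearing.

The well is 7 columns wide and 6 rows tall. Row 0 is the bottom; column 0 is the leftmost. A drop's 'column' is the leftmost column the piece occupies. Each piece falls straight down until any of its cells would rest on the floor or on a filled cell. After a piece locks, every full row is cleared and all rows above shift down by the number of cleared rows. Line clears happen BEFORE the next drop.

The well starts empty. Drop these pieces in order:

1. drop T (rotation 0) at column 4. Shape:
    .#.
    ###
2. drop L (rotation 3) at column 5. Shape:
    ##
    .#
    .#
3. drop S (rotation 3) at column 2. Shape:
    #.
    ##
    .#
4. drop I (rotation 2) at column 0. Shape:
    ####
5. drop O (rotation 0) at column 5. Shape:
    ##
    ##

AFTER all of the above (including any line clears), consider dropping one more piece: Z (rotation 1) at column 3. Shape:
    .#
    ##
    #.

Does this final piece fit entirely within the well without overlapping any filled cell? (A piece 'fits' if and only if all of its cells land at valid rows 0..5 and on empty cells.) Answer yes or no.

Drop 1: T rot0 at col 4 lands with bottom-row=0; cleared 0 line(s) (total 0); column heights now [0 0 0 0 1 2 1], max=2
Drop 2: L rot3 at col 5 lands with bottom-row=1; cleared 0 line(s) (total 0); column heights now [0 0 0 0 1 4 4], max=4
Drop 3: S rot3 at col 2 lands with bottom-row=0; cleared 0 line(s) (total 0); column heights now [0 0 3 2 1 4 4], max=4
Drop 4: I rot2 at col 0 lands with bottom-row=3; cleared 0 line(s) (total 0); column heights now [4 4 4 4 1 4 4], max=4
Drop 5: O rot0 at col 5 lands with bottom-row=4; cleared 0 line(s) (total 0); column heights now [4 4 4 4 1 6 6], max=6
Test piece Z rot1 at col 3 (width 2): heights before test = [4 4 4 4 1 6 6]; fits = False

Answer: no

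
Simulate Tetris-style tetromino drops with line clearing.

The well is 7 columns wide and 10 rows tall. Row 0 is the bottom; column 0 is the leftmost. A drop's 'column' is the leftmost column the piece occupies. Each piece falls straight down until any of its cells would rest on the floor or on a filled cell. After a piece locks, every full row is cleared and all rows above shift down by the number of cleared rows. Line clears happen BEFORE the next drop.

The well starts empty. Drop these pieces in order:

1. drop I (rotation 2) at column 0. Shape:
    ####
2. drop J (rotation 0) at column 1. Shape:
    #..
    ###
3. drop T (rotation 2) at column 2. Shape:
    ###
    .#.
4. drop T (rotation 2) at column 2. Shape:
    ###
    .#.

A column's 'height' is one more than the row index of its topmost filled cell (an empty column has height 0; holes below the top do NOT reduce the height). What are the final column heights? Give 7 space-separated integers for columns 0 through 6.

Drop 1: I rot2 at col 0 lands with bottom-row=0; cleared 0 line(s) (total 0); column heights now [1 1 1 1 0 0 0], max=1
Drop 2: J rot0 at col 1 lands with bottom-row=1; cleared 0 line(s) (total 0); column heights now [1 3 2 2 0 0 0], max=3
Drop 3: T rot2 at col 2 lands with bottom-row=2; cleared 0 line(s) (total 0); column heights now [1 3 4 4 4 0 0], max=4
Drop 4: T rot2 at col 2 lands with bottom-row=4; cleared 0 line(s) (total 0); column heights now [1 3 6 6 6 0 0], max=6

Answer: 1 3 6 6 6 0 0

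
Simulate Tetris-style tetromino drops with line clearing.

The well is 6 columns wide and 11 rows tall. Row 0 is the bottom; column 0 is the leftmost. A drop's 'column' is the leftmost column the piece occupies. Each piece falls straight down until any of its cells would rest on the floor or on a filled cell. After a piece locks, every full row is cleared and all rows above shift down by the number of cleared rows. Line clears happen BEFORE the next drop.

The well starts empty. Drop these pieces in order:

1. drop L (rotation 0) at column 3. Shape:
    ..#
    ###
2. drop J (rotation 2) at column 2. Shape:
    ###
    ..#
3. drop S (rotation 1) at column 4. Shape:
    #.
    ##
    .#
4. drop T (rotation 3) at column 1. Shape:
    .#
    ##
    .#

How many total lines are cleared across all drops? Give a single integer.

Drop 1: L rot0 at col 3 lands with bottom-row=0; cleared 0 line(s) (total 0); column heights now [0 0 0 1 1 2], max=2
Drop 2: J rot2 at col 2 lands with bottom-row=1; cleared 0 line(s) (total 0); column heights now [0 0 3 3 3 2], max=3
Drop 3: S rot1 at col 4 lands with bottom-row=2; cleared 0 line(s) (total 0); column heights now [0 0 3 3 5 4], max=5
Drop 4: T rot3 at col 1 lands with bottom-row=3; cleared 0 line(s) (total 0); column heights now [0 5 6 3 5 4], max=6

Answer: 0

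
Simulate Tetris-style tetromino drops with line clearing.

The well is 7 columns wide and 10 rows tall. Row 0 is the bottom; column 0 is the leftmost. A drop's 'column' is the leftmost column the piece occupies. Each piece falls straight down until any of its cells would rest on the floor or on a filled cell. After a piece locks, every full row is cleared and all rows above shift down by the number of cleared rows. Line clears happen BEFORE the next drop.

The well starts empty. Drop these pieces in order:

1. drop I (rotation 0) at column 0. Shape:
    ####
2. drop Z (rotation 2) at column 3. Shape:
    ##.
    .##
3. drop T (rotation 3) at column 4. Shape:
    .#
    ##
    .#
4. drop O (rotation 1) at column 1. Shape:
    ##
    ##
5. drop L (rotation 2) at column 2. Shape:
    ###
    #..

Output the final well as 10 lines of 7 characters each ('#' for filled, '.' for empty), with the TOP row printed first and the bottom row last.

Answer: .......
.......
.......
.......
.......
..###..
..#..#.
.##.##.
.#####.
######.

Derivation:
Drop 1: I rot0 at col 0 lands with bottom-row=0; cleared 0 line(s) (total 0); column heights now [1 1 1 1 0 0 0], max=1
Drop 2: Z rot2 at col 3 lands with bottom-row=0; cleared 0 line(s) (total 0); column heights now [1 1 1 2 2 1 0], max=2
Drop 3: T rot3 at col 4 lands with bottom-row=1; cleared 0 line(s) (total 0); column heights now [1 1 1 2 3 4 0], max=4
Drop 4: O rot1 at col 1 lands with bottom-row=1; cleared 0 line(s) (total 0); column heights now [1 3 3 2 3 4 0], max=4
Drop 5: L rot2 at col 2 lands with bottom-row=3; cleared 0 line(s) (total 0); column heights now [1 3 5 5 5 4 0], max=5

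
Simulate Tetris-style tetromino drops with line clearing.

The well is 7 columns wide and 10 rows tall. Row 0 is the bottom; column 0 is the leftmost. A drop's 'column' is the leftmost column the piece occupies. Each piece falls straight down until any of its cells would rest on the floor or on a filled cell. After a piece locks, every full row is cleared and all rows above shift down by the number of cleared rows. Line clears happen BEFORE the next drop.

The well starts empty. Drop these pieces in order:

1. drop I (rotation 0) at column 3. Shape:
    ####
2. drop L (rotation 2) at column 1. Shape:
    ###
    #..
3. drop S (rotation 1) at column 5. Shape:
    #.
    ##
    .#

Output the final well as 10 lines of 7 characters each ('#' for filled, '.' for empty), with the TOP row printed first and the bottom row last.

Answer: .......
.......
.......
.......
.......
.......
.....#.
.....##
.###..#
.#.####

Derivation:
Drop 1: I rot0 at col 3 lands with bottom-row=0; cleared 0 line(s) (total 0); column heights now [0 0 0 1 1 1 1], max=1
Drop 2: L rot2 at col 1 lands with bottom-row=0; cleared 0 line(s) (total 0); column heights now [0 2 2 2 1 1 1], max=2
Drop 3: S rot1 at col 5 lands with bottom-row=1; cleared 0 line(s) (total 0); column heights now [0 2 2 2 1 4 3], max=4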